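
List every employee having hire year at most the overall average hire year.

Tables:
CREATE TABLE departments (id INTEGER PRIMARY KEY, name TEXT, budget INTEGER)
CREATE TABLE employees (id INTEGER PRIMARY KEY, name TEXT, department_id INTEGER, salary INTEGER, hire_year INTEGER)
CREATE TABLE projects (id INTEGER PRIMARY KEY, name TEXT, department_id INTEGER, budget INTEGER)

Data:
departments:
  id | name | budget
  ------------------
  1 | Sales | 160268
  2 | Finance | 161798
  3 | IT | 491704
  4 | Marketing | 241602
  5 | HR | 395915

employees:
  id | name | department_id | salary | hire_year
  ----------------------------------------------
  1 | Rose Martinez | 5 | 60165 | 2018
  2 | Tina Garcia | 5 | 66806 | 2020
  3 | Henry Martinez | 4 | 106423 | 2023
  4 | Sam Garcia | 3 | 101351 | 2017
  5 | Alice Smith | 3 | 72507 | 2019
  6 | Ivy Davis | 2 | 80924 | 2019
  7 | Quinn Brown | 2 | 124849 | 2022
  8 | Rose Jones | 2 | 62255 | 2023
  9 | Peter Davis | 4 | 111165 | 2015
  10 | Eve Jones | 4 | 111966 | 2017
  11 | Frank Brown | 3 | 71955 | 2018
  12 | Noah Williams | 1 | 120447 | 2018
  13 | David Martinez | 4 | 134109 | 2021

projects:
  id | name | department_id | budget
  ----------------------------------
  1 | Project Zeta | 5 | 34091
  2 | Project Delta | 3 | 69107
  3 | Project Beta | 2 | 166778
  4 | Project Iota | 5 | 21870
SELECT name, hire_year FROM employees WHERE hire_year <= (SELECT AVG(hire_year) FROM employees)

Execution result:
name | hire_year
Rose Martinez | 2018
Sam Garcia | 2017
Alice Smith | 2019
Ivy Davis | 2019
Peter Davis | 2015
Eve Jones | 2017
Frank Brown | 2018
Noah Williams | 2018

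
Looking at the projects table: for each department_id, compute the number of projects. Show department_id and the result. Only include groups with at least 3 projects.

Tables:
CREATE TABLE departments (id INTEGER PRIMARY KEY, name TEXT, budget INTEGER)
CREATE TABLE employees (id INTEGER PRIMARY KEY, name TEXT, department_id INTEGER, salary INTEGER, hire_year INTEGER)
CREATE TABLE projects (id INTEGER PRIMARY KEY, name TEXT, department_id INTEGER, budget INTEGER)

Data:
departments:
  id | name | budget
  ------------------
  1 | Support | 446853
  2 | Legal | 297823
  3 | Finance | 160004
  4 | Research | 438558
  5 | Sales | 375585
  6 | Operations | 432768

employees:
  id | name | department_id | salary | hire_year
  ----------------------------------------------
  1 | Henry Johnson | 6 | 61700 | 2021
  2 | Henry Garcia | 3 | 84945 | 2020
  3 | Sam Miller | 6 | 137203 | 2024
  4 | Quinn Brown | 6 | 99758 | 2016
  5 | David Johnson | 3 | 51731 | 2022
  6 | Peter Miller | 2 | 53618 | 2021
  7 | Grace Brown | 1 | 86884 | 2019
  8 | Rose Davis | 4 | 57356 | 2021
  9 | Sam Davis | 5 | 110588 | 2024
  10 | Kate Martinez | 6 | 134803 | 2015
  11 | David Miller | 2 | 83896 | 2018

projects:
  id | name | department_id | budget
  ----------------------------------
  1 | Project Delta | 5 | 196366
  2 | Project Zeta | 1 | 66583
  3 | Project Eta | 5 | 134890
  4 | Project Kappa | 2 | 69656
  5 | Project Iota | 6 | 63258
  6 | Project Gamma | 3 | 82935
SELECT department_id, COUNT(*) AS n FROM projects GROUP BY department_id HAVING COUNT(*) >= 3

Execution result:
(no rows)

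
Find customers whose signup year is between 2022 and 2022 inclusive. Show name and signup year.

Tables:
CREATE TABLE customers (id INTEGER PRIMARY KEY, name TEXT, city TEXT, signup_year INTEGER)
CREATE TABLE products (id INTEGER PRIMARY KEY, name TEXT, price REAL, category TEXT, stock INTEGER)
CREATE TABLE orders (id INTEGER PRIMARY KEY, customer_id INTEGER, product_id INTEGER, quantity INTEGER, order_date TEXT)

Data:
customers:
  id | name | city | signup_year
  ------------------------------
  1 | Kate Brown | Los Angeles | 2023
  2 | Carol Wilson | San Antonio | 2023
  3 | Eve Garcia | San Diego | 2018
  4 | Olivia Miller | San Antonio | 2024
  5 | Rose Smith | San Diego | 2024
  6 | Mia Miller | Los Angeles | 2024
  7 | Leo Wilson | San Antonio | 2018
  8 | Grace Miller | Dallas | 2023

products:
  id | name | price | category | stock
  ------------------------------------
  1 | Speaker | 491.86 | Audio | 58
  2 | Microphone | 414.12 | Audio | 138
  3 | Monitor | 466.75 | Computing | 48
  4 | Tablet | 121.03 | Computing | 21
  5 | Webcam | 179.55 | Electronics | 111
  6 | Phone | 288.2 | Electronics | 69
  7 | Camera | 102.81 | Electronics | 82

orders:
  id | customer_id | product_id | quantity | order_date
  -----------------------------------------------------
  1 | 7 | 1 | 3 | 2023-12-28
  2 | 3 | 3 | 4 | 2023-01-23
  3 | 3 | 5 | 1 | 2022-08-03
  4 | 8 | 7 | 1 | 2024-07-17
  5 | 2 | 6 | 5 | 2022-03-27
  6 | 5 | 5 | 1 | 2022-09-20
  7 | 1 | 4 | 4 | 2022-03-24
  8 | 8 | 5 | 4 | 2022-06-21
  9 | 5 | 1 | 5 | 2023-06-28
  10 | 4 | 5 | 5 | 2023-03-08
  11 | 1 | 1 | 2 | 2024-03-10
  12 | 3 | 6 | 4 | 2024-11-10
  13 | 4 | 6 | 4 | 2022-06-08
SELECT name, signup_year FROM customers WHERE signup_year BETWEEN 2022 AND 2022

Execution result:
(no rows)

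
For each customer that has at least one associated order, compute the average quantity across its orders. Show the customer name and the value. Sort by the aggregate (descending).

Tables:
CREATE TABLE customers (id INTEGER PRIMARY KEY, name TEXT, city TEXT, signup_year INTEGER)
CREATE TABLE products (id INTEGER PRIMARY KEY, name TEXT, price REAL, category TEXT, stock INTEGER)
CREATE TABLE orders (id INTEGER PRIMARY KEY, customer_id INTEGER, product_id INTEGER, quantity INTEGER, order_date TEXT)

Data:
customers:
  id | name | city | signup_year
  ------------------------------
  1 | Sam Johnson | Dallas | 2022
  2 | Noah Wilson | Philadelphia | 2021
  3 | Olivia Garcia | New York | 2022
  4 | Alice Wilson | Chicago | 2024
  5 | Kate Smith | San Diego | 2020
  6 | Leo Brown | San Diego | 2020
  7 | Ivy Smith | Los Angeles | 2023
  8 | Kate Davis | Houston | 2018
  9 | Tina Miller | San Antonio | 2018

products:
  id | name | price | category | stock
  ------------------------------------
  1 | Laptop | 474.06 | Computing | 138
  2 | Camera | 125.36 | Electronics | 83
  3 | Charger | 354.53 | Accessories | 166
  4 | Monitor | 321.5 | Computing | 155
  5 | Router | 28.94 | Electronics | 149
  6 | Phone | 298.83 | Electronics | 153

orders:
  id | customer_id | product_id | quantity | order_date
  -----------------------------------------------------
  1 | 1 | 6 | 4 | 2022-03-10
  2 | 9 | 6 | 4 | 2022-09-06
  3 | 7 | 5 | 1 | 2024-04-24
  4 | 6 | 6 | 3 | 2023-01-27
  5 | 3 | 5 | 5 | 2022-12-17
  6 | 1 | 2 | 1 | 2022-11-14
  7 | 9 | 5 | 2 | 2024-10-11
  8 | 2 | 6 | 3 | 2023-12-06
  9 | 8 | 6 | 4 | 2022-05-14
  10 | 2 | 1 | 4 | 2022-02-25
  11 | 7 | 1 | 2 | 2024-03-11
SELECT p.name, AVG(c.quantity) AS avg_quantity FROM orders c JOIN customers p ON c.customer_id = p.id GROUP BY p.id, p.name ORDER BY avg_quantity DESC

Execution result:
name | avg_quantity
Olivia Garcia | 5.00
Kate Davis | 4.00
Noah Wilson | 3.50
Leo Brown | 3.00
Tina Miller | 3.00
Sam Johnson | 2.50
Ivy Smith | 1.50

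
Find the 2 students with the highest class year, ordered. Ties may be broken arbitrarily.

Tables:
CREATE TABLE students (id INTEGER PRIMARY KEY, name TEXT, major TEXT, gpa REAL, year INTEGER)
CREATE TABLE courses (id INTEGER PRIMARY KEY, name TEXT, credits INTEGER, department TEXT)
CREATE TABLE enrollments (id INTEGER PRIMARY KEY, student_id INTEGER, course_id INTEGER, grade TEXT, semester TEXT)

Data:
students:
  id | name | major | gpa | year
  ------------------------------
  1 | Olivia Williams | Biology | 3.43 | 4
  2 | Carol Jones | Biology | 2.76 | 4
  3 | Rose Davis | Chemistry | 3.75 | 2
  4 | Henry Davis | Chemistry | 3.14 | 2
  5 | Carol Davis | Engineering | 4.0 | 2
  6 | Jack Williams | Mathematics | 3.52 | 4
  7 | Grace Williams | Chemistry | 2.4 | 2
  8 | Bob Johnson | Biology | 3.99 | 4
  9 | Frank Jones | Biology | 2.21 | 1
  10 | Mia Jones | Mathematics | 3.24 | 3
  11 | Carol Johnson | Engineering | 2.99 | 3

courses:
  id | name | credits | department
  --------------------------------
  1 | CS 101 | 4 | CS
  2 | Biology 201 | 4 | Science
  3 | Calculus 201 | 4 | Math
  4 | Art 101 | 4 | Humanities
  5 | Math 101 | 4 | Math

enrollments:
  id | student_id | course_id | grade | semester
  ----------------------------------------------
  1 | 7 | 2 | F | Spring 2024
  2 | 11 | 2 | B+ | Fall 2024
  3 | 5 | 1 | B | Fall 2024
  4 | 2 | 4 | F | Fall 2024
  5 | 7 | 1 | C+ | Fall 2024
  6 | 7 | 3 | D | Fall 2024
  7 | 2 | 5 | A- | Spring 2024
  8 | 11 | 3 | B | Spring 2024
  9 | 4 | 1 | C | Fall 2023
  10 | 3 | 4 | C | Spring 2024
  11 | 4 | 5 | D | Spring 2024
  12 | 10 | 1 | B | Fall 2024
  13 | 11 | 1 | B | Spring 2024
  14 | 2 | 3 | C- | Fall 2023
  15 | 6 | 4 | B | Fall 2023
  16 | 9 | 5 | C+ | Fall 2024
SELECT name, year FROM students ORDER BY year DESC LIMIT 2

Execution result:
name | year
Olivia Williams | 4
Carol Jones | 4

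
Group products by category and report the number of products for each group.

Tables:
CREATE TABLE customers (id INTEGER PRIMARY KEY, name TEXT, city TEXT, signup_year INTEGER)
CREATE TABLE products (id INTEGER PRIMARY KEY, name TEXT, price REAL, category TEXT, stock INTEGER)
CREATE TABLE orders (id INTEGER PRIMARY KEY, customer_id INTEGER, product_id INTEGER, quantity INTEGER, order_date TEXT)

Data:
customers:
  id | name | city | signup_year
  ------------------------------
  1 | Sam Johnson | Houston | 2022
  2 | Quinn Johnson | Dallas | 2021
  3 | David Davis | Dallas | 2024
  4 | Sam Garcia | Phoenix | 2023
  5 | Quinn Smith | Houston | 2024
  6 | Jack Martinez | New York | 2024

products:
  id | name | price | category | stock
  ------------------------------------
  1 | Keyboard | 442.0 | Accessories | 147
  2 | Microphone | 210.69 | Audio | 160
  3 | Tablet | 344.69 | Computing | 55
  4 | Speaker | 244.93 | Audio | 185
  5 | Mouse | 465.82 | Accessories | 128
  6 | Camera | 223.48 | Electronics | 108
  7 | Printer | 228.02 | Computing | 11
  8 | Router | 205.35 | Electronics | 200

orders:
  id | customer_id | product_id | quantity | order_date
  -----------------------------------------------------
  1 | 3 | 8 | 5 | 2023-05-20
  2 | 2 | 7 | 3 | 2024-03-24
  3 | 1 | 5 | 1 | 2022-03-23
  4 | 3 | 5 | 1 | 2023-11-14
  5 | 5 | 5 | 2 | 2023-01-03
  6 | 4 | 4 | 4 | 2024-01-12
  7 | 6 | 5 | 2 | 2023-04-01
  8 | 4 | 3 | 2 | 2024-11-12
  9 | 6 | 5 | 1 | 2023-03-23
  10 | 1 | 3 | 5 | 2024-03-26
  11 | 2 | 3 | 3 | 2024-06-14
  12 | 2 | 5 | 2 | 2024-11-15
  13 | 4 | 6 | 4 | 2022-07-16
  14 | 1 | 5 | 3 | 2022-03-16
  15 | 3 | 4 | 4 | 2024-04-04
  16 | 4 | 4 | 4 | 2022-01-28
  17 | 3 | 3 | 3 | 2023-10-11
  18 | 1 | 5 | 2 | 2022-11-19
SELECT category, COUNT(*) AS n FROM products GROUP BY category

Execution result:
category | n
Accessories | 2
Audio | 2
Computing | 2
Electronics | 2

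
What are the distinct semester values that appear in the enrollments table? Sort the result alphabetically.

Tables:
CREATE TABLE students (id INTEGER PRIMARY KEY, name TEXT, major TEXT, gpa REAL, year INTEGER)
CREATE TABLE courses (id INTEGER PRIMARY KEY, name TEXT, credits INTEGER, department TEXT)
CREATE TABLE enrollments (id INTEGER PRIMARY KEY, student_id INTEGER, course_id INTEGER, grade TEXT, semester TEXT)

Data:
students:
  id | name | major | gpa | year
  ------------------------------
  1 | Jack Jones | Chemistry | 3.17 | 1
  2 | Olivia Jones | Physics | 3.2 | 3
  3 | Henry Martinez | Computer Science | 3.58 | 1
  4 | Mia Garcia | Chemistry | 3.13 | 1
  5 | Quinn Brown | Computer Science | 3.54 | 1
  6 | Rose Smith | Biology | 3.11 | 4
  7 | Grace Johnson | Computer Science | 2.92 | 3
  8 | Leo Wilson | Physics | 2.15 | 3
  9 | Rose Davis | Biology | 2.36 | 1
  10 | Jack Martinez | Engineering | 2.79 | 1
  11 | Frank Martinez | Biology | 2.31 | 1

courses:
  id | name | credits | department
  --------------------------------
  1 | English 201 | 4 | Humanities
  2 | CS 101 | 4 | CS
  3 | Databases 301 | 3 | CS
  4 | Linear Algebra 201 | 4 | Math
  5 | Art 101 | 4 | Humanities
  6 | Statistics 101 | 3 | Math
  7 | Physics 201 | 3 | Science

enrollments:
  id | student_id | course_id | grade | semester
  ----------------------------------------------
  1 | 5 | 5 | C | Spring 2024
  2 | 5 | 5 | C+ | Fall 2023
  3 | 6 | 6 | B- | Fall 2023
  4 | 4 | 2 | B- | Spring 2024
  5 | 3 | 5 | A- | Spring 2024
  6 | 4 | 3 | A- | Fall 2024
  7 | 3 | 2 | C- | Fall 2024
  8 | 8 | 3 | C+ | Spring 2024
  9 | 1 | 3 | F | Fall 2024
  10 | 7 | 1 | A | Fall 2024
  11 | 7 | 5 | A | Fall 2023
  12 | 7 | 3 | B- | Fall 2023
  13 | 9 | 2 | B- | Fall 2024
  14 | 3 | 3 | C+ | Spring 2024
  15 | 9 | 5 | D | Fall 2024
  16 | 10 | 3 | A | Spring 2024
SELECT DISTINCT semester FROM enrollments ORDER BY semester

Execution result:
semester
Fall 2023
Fall 2024
Spring 2024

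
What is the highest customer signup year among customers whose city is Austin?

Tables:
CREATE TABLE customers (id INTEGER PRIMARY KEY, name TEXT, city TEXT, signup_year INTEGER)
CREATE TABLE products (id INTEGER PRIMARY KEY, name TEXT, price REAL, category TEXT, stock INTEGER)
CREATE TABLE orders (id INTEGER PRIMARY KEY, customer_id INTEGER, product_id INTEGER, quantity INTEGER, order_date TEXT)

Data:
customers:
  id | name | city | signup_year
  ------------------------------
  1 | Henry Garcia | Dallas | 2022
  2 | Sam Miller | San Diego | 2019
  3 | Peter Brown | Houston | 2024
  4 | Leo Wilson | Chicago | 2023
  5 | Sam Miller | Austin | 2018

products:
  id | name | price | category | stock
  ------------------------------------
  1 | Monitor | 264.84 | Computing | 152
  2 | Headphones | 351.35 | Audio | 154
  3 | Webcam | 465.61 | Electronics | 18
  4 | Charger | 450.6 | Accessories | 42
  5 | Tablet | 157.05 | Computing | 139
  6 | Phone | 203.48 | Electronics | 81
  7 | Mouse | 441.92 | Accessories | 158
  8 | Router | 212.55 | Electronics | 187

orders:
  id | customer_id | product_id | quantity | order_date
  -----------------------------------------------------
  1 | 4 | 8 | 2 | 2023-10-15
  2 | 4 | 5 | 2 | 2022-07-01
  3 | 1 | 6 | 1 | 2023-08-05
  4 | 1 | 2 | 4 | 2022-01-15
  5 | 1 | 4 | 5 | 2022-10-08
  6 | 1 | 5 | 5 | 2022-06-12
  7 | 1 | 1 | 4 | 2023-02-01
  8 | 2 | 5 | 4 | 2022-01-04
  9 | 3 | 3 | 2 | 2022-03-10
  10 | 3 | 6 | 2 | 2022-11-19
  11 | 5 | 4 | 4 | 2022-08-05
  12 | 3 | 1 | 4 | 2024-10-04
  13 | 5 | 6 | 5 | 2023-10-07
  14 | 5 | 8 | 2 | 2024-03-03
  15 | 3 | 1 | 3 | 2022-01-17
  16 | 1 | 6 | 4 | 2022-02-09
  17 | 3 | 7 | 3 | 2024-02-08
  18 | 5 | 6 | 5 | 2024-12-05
SELECT MAX(signup_year) FROM customers WHERE city = 'Austin'

Execution result:
2018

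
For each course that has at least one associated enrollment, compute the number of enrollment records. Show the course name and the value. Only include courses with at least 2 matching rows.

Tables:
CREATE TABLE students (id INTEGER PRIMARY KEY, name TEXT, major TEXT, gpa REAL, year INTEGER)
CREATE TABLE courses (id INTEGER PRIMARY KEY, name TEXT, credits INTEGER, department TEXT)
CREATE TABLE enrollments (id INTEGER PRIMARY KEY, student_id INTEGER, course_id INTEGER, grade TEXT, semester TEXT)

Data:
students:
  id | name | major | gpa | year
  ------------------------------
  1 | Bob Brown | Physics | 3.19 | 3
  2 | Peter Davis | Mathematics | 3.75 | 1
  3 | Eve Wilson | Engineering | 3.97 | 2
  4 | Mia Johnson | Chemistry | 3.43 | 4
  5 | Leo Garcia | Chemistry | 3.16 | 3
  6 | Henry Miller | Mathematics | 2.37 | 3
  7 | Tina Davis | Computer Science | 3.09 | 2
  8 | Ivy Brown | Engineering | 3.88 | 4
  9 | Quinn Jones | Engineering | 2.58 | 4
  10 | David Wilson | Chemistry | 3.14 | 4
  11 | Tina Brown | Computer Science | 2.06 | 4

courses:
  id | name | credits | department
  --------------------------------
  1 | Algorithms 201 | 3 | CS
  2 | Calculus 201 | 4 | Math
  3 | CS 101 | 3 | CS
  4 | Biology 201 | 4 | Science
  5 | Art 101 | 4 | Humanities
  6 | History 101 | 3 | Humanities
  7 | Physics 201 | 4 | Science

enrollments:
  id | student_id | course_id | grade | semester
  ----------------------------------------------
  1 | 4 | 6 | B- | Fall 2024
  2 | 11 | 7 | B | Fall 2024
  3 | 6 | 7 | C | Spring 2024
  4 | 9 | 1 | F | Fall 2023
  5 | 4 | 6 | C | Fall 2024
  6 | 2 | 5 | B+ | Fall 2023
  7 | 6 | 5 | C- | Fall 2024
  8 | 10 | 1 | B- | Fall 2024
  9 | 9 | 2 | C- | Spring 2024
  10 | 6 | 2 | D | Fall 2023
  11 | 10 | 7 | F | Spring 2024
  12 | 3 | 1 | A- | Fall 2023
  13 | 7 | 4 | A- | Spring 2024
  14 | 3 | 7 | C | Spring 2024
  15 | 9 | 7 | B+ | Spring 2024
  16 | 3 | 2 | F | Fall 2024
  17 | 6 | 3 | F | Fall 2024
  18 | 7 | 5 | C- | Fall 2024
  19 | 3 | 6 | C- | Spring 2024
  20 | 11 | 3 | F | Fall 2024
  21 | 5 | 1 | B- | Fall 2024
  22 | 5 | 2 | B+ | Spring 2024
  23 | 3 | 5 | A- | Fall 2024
SELECT p.name, COUNT(*) AS n FROM enrollments c JOIN courses p ON c.course_id = p.id GROUP BY p.id, p.name HAVING COUNT(*) >= 2

Execution result:
name | n
Algorithms 201 | 4
Calculus 201 | 4
CS 101 | 2
Art 101 | 4
History 101 | 3
Physics 201 | 5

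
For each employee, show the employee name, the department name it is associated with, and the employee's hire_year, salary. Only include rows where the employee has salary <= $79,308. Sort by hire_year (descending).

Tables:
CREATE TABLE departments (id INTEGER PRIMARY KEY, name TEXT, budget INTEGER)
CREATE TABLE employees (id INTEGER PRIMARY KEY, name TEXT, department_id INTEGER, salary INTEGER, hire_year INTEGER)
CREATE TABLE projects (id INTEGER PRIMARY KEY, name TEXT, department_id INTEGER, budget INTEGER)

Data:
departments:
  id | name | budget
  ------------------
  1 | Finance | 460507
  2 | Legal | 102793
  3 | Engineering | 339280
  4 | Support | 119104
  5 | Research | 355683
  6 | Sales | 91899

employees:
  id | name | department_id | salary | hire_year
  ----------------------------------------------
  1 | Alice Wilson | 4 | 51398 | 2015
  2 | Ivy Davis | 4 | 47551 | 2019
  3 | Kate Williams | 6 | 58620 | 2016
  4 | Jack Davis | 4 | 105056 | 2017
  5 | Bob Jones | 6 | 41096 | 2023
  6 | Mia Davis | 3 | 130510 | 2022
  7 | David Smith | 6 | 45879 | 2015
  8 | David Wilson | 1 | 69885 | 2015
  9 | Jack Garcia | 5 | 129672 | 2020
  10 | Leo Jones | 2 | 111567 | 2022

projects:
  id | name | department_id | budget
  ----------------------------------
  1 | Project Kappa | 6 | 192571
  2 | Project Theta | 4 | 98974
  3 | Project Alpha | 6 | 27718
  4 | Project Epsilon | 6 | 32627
SELECT c.name, p.name AS department, c.hire_year, c.salary FROM employees c JOIN departments p ON c.department_id = p.id WHERE c.salary <= 79308 ORDER BY c.hire_year DESC

Execution result:
name | department | hire_year | salary
Bob Jones | Sales | 2023 | 41096
Ivy Davis | Support | 2019 | 47551
Kate Williams | Sales | 2016 | 58620
Alice Wilson | Support | 2015 | 51398
David Smith | Sales | 2015 | 45879
David Wilson | Finance | 2015 | 69885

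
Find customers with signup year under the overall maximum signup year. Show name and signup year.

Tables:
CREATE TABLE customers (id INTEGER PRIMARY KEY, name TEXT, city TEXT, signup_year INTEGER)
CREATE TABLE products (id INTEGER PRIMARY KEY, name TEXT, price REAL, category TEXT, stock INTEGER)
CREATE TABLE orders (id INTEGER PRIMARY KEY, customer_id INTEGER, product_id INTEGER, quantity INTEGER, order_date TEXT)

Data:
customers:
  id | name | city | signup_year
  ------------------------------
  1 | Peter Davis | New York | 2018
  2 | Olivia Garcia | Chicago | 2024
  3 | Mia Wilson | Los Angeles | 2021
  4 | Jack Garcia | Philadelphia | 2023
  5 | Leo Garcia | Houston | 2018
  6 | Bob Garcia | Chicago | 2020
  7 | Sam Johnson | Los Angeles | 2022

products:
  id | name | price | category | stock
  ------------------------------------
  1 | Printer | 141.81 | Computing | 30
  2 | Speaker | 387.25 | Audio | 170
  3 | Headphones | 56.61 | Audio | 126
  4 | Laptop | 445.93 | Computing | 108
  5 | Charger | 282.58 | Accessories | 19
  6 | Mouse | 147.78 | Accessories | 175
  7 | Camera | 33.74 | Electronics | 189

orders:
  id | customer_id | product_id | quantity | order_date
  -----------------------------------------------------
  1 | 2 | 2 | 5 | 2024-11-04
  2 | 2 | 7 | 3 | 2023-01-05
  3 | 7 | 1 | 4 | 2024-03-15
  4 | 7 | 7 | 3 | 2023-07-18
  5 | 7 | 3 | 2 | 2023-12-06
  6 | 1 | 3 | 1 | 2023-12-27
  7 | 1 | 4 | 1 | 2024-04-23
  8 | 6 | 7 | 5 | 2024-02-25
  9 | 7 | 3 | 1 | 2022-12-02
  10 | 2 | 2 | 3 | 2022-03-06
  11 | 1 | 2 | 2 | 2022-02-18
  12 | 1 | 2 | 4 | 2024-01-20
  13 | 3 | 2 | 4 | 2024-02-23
SELECT name, signup_year FROM customers WHERE signup_year < (SELECT MAX(signup_year) FROM customers)

Execution result:
name | signup_year
Peter Davis | 2018
Mia Wilson | 2021
Jack Garcia | 2023
Leo Garcia | 2018
Bob Garcia | 2020
Sam Johnson | 2022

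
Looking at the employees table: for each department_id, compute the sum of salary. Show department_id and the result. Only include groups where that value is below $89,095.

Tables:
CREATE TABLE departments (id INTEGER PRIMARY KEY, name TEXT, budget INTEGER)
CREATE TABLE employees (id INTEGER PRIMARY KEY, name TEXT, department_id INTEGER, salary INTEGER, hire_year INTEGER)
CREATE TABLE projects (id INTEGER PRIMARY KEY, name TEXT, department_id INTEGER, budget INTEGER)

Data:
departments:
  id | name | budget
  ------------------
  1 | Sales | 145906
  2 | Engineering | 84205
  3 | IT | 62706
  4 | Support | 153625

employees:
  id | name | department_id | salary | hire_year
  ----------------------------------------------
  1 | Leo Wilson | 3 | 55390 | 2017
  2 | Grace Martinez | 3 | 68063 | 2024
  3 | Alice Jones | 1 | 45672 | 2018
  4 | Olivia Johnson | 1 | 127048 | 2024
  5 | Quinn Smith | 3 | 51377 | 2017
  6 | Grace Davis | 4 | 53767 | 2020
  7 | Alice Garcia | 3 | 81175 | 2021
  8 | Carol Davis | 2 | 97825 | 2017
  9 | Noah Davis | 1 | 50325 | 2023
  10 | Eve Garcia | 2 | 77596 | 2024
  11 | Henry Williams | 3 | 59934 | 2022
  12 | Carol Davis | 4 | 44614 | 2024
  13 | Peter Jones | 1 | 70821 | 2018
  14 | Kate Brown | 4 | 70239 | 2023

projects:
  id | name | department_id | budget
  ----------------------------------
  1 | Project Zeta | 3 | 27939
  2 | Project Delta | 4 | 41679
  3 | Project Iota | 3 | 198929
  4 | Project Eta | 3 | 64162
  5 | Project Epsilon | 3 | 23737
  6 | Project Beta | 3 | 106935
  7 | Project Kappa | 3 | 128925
SELECT department_id, SUM(salary) AS sum_salary FROM employees GROUP BY department_id HAVING SUM(salary) < 89095

Execution result:
(no rows)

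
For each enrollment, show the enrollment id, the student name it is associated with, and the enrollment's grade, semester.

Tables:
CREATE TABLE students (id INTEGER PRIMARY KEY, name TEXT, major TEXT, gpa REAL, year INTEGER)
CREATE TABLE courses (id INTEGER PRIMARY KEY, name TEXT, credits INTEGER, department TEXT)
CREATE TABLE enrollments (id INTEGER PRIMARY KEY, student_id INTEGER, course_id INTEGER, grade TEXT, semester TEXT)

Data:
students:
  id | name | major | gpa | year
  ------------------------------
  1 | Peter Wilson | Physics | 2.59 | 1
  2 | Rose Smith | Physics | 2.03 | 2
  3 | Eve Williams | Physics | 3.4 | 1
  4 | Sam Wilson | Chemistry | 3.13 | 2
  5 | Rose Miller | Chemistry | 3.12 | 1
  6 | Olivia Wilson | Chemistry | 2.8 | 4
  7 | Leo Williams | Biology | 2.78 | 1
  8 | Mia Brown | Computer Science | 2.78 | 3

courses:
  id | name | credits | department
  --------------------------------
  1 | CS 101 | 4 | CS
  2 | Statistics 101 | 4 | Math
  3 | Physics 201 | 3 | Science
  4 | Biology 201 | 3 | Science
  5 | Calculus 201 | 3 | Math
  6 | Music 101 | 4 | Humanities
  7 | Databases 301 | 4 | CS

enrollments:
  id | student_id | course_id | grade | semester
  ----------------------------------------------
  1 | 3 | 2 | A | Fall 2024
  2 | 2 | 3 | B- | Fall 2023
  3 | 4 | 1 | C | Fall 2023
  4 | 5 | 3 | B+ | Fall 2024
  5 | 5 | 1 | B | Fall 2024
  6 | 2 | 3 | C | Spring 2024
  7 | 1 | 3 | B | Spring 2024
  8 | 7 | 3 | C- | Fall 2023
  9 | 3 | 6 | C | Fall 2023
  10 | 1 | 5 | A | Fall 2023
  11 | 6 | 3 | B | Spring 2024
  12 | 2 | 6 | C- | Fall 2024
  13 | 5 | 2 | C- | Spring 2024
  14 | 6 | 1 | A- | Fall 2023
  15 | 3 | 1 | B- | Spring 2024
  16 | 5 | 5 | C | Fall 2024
SELECT c.id, p.name AS student, c.grade, c.semester FROM enrollments c JOIN students p ON c.student_id = p.id

Execution result:
id | student | grade | semester
1 | Eve Williams | A | Fall 2024
2 | Rose Smith | B- | Fall 2023
3 | Sam Wilson | C | Fall 2023
4 | Rose Miller | B+ | Fall 2024
5 | Rose Miller | B | Fall 2024
6 | Rose Smith | C | Spring 2024
7 | Peter Wilson | B | Spring 2024
8 | Leo Williams | C- | Fall 2023
9 | Eve Williams | C | Fall 2023
10 | Peter Wilson | A | Fall 2023
11 | Olivia Wilson | B | Spring 2024
12 | Rose Smith | C- | Fall 2024
13 | Rose Miller | C- | Spring 2024
14 | Olivia Wilson | A- | Fall 2023
15 | Eve Williams | B- | Spring 2024
16 | Rose Miller | C | Fall 2024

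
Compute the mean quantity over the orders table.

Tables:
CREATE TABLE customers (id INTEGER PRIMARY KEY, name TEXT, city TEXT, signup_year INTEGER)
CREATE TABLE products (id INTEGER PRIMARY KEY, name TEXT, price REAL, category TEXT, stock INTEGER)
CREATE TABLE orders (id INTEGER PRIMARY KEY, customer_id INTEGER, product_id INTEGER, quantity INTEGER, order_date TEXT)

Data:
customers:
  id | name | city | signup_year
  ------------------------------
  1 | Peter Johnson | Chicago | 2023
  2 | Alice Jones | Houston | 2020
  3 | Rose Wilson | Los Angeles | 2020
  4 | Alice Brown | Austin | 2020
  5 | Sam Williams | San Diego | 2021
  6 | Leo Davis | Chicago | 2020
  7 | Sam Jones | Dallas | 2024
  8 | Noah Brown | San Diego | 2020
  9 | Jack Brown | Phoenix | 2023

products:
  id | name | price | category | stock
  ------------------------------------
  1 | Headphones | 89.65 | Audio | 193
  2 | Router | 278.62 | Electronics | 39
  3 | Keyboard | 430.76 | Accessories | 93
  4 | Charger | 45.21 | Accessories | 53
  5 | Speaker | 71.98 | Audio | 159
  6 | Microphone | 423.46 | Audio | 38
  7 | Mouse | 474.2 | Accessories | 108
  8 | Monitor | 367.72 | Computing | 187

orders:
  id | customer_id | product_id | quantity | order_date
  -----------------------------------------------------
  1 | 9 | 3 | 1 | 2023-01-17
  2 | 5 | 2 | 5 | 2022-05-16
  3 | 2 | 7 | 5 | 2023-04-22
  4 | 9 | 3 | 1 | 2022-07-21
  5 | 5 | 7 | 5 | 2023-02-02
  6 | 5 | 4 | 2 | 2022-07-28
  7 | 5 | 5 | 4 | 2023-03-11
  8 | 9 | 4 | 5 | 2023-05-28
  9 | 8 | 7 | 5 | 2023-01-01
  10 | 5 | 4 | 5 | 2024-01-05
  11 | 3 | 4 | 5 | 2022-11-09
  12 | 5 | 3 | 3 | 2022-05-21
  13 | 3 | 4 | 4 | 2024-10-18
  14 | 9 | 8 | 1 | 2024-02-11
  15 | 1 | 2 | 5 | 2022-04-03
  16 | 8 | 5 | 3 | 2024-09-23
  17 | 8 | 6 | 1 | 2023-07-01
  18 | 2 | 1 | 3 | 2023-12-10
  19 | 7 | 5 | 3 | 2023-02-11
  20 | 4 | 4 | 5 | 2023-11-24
SELECT AVG(quantity) FROM orders

Execution result:
3.55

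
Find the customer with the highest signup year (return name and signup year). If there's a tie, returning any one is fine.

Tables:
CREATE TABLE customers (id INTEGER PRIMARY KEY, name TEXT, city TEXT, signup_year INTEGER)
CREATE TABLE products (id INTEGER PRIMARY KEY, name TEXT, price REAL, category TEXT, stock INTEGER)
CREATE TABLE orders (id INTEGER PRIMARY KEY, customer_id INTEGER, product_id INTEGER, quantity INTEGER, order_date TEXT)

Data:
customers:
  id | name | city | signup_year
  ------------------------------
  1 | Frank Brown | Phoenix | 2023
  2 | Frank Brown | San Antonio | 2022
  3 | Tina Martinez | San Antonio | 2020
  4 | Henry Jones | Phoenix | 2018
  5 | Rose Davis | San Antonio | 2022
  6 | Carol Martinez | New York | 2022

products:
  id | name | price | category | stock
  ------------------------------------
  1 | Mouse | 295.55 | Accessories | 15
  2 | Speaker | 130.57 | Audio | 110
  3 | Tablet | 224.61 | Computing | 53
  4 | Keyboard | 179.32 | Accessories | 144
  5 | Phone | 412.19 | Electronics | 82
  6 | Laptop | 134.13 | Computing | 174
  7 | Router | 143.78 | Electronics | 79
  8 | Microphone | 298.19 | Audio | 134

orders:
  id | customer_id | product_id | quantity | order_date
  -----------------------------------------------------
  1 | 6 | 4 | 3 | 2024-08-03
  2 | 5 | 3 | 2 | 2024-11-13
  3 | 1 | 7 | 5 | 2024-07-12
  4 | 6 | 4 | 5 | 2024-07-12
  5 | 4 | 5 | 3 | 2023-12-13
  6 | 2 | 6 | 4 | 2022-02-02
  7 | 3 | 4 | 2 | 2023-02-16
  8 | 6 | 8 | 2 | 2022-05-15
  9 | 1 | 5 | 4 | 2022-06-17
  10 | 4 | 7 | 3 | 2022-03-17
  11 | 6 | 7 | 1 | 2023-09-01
SELECT name, signup_year FROM customers ORDER BY signup_year DESC LIMIT 1

Execution result:
name | signup_year
Frank Brown | 2023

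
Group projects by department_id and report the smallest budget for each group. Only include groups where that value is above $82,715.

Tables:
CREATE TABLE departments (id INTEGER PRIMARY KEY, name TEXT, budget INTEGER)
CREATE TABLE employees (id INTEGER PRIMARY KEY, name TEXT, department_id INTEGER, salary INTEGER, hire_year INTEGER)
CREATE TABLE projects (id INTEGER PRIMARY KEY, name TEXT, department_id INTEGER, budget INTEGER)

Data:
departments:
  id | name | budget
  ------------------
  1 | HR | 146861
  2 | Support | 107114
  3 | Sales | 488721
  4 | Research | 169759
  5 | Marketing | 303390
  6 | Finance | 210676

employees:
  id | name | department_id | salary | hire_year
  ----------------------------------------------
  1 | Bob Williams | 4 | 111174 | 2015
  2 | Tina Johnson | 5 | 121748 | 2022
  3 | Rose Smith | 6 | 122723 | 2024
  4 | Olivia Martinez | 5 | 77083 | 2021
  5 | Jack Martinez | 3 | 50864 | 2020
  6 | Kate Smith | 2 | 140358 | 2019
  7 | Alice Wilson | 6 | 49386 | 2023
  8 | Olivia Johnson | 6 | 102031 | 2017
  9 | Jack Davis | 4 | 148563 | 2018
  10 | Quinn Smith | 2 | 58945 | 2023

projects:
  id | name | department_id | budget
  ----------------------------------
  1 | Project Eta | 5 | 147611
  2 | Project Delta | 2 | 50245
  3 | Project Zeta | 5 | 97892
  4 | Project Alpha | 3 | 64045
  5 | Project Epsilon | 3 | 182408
SELECT department_id, MIN(budget) AS min_budget FROM projects GROUP BY department_id HAVING MIN(budget) > 82715

Execution result:
department_id | min_budget
5 | 97892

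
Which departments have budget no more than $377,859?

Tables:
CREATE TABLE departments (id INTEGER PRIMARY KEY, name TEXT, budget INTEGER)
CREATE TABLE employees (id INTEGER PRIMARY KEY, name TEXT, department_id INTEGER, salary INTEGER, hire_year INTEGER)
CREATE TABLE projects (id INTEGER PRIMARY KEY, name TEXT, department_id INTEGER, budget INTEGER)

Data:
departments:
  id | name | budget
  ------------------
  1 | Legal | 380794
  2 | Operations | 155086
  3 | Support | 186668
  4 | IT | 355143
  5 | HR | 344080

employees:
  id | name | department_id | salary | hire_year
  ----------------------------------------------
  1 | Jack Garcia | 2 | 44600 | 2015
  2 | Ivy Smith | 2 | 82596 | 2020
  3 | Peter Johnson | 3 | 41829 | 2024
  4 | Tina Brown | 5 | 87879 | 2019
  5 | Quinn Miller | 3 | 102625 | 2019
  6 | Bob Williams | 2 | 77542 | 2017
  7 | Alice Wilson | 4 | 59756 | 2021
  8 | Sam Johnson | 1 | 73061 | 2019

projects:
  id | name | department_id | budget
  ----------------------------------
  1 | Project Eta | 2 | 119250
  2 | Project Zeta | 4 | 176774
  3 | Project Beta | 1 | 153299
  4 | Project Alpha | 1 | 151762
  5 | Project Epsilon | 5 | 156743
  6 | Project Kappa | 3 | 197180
SELECT name, budget FROM departments WHERE budget <= 377859

Execution result:
name | budget
Operations | 155086
Support | 186668
IT | 355143
HR | 344080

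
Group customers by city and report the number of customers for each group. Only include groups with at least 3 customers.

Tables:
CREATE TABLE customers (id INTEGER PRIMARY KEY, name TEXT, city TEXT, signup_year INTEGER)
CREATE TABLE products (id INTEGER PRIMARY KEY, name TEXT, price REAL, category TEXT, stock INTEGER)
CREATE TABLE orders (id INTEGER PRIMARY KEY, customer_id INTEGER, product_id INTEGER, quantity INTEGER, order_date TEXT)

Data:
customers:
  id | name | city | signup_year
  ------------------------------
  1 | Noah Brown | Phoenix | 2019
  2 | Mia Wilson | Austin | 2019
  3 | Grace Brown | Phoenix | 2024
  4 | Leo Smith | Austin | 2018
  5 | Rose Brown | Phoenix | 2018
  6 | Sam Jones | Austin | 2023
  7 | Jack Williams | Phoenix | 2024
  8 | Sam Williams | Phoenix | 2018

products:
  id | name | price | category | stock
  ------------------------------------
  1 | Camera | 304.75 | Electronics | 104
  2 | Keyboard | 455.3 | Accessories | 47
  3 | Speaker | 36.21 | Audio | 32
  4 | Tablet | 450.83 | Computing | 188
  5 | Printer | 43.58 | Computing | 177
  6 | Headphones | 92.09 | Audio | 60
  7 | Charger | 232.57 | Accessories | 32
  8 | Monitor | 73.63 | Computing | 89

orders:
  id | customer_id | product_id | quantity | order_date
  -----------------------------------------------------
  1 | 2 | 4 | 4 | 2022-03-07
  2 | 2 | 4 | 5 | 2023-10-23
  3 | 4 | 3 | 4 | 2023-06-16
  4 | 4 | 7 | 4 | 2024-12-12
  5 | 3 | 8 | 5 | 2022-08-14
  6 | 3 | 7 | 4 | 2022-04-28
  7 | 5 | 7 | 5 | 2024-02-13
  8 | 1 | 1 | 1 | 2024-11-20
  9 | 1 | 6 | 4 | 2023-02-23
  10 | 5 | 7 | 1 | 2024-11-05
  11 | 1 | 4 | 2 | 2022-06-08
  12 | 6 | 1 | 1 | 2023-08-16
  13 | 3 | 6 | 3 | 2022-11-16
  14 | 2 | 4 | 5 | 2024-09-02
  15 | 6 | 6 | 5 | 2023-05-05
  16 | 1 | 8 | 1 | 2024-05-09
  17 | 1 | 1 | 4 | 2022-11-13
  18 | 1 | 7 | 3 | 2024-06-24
SELECT city, COUNT(*) AS n FROM customers GROUP BY city HAVING COUNT(*) >= 3

Execution result:
city | n
Austin | 3
Phoenix | 5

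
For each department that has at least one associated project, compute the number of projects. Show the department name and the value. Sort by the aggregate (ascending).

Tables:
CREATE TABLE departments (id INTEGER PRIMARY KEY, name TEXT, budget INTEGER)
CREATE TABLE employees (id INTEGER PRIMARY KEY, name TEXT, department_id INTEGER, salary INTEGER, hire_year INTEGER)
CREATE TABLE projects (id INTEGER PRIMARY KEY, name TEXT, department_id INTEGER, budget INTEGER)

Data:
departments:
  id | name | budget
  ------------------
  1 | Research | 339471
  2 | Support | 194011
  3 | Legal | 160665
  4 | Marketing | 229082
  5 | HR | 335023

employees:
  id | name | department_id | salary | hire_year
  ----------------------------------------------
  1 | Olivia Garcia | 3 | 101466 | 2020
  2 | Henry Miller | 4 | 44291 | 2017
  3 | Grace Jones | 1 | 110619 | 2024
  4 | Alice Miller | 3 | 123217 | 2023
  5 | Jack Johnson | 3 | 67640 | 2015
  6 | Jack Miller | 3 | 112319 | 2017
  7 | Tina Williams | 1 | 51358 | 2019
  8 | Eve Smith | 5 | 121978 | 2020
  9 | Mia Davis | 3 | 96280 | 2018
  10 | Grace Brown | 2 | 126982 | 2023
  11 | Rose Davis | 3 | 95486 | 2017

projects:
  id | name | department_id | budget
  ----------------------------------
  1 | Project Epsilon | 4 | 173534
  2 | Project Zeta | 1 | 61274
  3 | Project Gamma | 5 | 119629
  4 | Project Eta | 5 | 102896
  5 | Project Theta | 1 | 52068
SELECT p.name, COUNT(*) AS n FROM projects c JOIN departments p ON c.department_id = p.id GROUP BY p.id, p.name ORDER BY n ASC

Execution result:
name | n
Marketing | 1
Research | 2
HR | 2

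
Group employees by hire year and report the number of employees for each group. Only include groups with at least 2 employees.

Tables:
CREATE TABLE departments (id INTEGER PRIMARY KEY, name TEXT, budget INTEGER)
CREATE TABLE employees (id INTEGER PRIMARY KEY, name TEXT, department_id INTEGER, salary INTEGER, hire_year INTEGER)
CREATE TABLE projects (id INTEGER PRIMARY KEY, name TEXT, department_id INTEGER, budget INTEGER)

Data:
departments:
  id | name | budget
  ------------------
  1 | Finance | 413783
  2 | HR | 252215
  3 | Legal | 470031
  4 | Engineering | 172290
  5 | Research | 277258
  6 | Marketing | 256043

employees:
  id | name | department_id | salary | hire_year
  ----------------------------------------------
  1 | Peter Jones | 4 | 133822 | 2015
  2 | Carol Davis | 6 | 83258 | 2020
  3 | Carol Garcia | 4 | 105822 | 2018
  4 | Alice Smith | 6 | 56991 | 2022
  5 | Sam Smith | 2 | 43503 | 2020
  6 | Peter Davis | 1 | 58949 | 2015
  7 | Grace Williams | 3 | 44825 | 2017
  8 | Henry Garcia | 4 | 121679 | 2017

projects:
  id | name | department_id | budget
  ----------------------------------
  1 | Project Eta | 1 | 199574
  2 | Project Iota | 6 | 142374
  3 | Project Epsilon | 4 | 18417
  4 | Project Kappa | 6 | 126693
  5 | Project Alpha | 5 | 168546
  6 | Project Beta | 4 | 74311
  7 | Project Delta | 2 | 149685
SELECT hire_year, COUNT(*) AS n FROM employees GROUP BY hire_year HAVING COUNT(*) >= 2

Execution result:
hire_year | n
2015 | 2
2017 | 2
2020 | 2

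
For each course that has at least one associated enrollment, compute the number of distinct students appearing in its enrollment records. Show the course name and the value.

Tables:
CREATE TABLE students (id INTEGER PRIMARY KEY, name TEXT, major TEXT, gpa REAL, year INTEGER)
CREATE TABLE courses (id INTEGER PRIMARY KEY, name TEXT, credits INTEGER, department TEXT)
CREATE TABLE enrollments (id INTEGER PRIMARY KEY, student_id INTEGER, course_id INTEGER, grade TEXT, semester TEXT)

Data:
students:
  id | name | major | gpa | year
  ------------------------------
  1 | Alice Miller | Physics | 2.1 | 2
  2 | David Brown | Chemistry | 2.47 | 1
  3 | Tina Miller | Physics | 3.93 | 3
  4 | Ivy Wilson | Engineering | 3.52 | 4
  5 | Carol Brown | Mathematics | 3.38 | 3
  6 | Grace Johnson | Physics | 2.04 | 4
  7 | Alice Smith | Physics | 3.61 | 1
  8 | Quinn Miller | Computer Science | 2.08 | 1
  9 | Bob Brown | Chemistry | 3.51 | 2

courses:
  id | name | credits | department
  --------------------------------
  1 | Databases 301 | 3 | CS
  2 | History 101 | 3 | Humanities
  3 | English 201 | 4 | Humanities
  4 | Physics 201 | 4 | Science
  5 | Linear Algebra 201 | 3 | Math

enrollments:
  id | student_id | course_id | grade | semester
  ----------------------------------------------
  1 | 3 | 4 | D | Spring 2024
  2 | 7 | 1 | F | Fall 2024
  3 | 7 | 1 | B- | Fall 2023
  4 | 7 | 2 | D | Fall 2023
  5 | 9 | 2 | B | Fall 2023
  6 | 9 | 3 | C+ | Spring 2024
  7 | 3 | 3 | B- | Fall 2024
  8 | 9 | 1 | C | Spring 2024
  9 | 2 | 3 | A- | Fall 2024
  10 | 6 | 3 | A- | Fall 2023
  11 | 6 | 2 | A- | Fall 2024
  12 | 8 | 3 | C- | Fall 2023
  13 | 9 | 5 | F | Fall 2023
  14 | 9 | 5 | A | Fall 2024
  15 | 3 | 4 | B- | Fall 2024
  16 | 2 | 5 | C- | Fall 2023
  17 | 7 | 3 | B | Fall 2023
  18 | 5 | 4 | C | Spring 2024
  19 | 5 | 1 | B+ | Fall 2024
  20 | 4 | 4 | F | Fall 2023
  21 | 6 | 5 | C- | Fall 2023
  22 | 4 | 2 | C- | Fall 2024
SELECT p.name, COUNT(DISTINCT c.student_id) AS distinct_student_count FROM enrollments c JOIN courses p ON c.course_id = p.id GROUP BY p.id, p.name

Execution result:
name | distinct_student_count
Databases 301 | 3
History 101 | 4
English 201 | 6
Physics 201 | 3
Linear Algebra 201 | 3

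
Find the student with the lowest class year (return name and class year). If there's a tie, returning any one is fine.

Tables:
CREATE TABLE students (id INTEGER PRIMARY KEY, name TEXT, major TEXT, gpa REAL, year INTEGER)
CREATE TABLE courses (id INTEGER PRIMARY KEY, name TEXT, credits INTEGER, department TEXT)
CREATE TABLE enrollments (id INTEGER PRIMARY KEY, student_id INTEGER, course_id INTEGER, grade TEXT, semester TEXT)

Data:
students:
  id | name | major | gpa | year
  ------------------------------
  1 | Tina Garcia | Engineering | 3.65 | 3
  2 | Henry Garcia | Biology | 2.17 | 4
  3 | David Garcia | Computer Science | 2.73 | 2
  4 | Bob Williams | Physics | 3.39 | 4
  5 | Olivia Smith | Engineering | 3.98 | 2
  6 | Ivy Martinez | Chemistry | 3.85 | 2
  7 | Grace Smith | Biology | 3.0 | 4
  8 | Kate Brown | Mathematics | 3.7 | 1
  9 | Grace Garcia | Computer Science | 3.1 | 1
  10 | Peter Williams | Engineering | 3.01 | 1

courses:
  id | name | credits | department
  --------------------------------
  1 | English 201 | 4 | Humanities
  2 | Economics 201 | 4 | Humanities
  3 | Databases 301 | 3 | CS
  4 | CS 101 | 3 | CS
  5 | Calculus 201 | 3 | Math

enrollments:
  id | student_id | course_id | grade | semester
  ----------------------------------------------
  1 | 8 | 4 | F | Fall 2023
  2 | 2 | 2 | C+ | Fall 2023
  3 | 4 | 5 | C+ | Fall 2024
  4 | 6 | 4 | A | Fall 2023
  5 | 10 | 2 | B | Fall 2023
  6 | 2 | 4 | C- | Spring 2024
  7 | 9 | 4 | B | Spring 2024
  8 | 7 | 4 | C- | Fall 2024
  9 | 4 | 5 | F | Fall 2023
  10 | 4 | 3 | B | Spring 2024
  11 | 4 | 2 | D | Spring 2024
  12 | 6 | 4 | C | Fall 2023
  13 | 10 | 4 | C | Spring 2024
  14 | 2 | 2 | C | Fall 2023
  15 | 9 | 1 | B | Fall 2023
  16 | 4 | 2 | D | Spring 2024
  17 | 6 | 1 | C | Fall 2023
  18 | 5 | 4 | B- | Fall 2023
SELECT name, year FROM students ORDER BY year ASC LIMIT 1

Execution result:
name | year
Kate Brown | 1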